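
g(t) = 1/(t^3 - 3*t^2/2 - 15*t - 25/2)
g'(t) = (-3*t^2 + 3*t + 15)/(t^3 - 3*t^2/2 - 15*t - 25/2)^2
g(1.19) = -0.03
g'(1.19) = 0.02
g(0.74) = -0.04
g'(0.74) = 0.03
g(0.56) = -0.05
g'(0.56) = 0.04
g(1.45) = -0.03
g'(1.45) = 0.01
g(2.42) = -0.02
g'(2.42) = 0.00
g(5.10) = 0.22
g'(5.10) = -2.22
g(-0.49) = -0.18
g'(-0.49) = 0.40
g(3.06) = -0.02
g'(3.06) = -0.00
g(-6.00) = -0.00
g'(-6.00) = 0.00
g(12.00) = 0.00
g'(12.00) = 0.00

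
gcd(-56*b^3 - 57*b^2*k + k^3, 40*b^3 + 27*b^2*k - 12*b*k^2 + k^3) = 8*b^2 + 7*b*k - k^2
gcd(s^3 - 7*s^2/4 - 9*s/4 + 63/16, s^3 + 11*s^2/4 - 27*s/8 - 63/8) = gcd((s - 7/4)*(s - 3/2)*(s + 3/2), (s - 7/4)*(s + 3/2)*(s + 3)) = s^2 - s/4 - 21/8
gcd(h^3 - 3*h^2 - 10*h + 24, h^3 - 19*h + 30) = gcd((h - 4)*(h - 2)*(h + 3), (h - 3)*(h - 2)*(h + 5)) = h - 2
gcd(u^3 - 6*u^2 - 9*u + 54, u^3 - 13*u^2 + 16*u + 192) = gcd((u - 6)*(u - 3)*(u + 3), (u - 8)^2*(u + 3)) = u + 3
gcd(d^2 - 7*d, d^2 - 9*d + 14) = d - 7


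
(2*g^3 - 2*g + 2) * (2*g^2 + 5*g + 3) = 4*g^5 + 10*g^4 + 2*g^3 - 6*g^2 + 4*g + 6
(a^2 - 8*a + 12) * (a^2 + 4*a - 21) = a^4 - 4*a^3 - 41*a^2 + 216*a - 252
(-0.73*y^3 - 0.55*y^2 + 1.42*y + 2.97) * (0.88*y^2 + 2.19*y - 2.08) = -0.6424*y^5 - 2.0827*y^4 + 1.5635*y^3 + 6.8674*y^2 + 3.5507*y - 6.1776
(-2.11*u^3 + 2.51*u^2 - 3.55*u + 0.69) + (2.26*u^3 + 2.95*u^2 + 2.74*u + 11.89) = 0.15*u^3 + 5.46*u^2 - 0.81*u + 12.58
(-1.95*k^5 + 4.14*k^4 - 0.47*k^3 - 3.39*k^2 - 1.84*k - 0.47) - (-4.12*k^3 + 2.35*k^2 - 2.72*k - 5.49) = -1.95*k^5 + 4.14*k^4 + 3.65*k^3 - 5.74*k^2 + 0.88*k + 5.02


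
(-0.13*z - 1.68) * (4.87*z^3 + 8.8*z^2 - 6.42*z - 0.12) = -0.6331*z^4 - 9.3256*z^3 - 13.9494*z^2 + 10.8012*z + 0.2016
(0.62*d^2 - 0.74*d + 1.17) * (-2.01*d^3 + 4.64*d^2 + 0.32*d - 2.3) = -1.2462*d^5 + 4.3642*d^4 - 5.5869*d^3 + 3.766*d^2 + 2.0764*d - 2.691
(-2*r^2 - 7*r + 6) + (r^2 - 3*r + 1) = -r^2 - 10*r + 7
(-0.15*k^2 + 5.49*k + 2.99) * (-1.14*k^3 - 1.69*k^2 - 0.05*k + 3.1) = 0.171*k^5 - 6.0051*k^4 - 12.6792*k^3 - 5.7926*k^2 + 16.8695*k + 9.269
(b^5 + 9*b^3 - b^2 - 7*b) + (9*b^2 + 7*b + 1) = b^5 + 9*b^3 + 8*b^2 + 1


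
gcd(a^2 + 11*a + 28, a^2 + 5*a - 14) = a + 7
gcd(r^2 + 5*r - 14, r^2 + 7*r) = r + 7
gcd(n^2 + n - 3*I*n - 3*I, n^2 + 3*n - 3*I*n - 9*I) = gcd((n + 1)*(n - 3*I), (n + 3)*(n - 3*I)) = n - 3*I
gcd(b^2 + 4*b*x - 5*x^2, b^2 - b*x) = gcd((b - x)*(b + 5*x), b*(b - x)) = -b + x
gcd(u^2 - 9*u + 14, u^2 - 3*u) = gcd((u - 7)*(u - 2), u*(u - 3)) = 1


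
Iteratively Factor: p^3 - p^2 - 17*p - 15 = (p - 5)*(p^2 + 4*p + 3) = (p - 5)*(p + 3)*(p + 1)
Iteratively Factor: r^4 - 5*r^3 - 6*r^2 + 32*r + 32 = (r - 4)*(r^3 - r^2 - 10*r - 8) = (r - 4)^2*(r^2 + 3*r + 2) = (r - 4)^2*(r + 1)*(r + 2)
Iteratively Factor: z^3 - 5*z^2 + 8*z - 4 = (z - 2)*(z^2 - 3*z + 2) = (z - 2)^2*(z - 1)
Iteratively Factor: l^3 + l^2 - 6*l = (l + 3)*(l^2 - 2*l) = (l - 2)*(l + 3)*(l)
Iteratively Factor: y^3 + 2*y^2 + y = (y + 1)*(y^2 + y) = y*(y + 1)*(y + 1)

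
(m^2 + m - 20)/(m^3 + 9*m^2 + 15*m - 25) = (m - 4)/(m^2 + 4*m - 5)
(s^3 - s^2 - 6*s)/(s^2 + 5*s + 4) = s*(s^2 - s - 6)/(s^2 + 5*s + 4)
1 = 1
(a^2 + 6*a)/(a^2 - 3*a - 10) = a*(a + 6)/(a^2 - 3*a - 10)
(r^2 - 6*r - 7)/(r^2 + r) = (r - 7)/r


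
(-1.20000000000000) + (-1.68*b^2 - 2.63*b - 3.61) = -1.68*b^2 - 2.63*b - 4.81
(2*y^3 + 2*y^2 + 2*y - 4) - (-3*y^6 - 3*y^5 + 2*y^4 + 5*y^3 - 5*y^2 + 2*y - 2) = 3*y^6 + 3*y^5 - 2*y^4 - 3*y^3 + 7*y^2 - 2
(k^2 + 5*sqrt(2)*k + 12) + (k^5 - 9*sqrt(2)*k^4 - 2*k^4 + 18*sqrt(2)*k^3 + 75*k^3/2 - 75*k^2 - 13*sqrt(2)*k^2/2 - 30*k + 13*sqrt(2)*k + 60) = k^5 - 9*sqrt(2)*k^4 - 2*k^4 + 18*sqrt(2)*k^3 + 75*k^3/2 - 74*k^2 - 13*sqrt(2)*k^2/2 - 30*k + 18*sqrt(2)*k + 72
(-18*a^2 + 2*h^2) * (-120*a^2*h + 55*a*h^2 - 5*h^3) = 2160*a^4*h - 990*a^3*h^2 - 150*a^2*h^3 + 110*a*h^4 - 10*h^5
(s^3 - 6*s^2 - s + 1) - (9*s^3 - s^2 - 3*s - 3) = -8*s^3 - 5*s^2 + 2*s + 4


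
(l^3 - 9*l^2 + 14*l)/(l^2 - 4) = l*(l - 7)/(l + 2)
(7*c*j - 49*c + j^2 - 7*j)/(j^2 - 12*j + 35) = (7*c + j)/(j - 5)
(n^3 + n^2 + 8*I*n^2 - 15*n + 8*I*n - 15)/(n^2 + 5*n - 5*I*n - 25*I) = (n^3 + n^2*(1 + 8*I) + n*(-15 + 8*I) - 15)/(n^2 + 5*n*(1 - I) - 25*I)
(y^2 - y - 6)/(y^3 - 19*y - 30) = (y - 3)/(y^2 - 2*y - 15)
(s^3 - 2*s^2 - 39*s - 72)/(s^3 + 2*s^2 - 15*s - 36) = (s - 8)/(s - 4)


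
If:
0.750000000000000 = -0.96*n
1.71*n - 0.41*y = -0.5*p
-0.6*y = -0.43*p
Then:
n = -0.78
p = 6.48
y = 4.64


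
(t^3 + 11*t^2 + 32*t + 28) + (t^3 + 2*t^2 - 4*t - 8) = 2*t^3 + 13*t^2 + 28*t + 20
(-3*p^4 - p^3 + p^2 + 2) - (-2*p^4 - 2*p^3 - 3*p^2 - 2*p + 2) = -p^4 + p^3 + 4*p^2 + 2*p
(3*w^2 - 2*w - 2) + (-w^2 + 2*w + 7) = 2*w^2 + 5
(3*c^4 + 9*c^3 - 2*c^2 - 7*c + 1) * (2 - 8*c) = -24*c^5 - 66*c^4 + 34*c^3 + 52*c^2 - 22*c + 2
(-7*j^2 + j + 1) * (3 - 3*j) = 21*j^3 - 24*j^2 + 3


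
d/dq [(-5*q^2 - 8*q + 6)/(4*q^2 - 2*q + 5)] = 14*(3*q^2 - 7*q - 2)/(16*q^4 - 16*q^3 + 44*q^2 - 20*q + 25)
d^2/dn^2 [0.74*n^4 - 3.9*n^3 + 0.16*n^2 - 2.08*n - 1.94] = 8.88*n^2 - 23.4*n + 0.32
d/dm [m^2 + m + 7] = 2*m + 1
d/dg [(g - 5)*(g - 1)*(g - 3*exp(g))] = -3*g^2*exp(g) + 3*g^2 + 12*g*exp(g) - 12*g + 3*exp(g) + 5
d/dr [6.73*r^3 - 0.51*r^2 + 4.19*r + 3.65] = 20.19*r^2 - 1.02*r + 4.19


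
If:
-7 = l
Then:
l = -7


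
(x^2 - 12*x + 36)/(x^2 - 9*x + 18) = (x - 6)/(x - 3)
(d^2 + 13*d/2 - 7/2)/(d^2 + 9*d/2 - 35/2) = (2*d - 1)/(2*d - 5)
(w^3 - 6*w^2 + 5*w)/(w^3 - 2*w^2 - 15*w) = (w - 1)/(w + 3)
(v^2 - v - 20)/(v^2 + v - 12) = (v - 5)/(v - 3)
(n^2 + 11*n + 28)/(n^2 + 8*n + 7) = (n + 4)/(n + 1)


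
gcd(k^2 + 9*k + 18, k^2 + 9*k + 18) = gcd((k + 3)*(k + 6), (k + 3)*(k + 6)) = k^2 + 9*k + 18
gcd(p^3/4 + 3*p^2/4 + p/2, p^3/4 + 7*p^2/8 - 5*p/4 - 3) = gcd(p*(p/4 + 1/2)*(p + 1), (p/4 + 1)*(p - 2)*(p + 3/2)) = 1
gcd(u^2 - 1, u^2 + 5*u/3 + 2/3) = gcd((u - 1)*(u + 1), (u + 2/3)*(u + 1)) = u + 1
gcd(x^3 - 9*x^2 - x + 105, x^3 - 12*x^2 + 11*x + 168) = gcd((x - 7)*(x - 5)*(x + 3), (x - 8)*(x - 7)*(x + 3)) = x^2 - 4*x - 21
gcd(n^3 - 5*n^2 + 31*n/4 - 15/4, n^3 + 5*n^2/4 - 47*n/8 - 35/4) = n - 5/2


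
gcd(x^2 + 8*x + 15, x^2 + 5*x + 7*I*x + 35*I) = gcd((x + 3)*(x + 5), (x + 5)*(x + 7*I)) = x + 5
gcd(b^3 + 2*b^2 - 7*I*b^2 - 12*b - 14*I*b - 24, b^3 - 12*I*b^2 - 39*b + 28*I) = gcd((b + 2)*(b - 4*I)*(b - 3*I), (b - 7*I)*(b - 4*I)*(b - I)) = b - 4*I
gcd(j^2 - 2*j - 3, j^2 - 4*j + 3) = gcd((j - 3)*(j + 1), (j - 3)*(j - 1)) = j - 3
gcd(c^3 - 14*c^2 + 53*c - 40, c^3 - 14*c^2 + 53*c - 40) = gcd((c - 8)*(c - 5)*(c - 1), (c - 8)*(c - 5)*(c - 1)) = c^3 - 14*c^2 + 53*c - 40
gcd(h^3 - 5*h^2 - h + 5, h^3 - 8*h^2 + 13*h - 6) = h - 1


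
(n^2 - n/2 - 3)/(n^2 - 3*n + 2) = (n + 3/2)/(n - 1)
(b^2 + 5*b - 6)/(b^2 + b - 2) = (b + 6)/(b + 2)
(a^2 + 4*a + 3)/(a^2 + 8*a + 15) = (a + 1)/(a + 5)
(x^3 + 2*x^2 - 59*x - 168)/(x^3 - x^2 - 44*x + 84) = (x^2 - 5*x - 24)/(x^2 - 8*x + 12)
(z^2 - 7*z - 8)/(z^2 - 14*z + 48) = (z + 1)/(z - 6)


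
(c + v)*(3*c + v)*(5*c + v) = 15*c^3 + 23*c^2*v + 9*c*v^2 + v^3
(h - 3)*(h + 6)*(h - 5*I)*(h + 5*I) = h^4 + 3*h^3 + 7*h^2 + 75*h - 450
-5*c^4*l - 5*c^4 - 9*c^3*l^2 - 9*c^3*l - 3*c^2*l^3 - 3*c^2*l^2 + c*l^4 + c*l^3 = (-5*c + l)*(c + l)^2*(c*l + c)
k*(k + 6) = k^2 + 6*k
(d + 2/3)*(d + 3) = d^2 + 11*d/3 + 2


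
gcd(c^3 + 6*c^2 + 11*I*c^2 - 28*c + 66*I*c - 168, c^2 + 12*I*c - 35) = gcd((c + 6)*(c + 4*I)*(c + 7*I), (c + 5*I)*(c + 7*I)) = c + 7*I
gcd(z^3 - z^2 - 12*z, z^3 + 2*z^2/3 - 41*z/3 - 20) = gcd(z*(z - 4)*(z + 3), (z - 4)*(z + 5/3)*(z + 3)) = z^2 - z - 12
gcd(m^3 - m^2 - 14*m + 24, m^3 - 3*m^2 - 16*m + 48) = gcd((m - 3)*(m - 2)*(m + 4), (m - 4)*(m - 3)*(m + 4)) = m^2 + m - 12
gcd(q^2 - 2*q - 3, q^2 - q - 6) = q - 3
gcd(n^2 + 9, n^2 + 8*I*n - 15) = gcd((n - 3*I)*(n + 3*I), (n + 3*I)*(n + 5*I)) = n + 3*I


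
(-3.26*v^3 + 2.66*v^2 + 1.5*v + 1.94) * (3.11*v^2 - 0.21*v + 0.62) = -10.1386*v^5 + 8.9572*v^4 + 2.0852*v^3 + 7.3676*v^2 + 0.5226*v + 1.2028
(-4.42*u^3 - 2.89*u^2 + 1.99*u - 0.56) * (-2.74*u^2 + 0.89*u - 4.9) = 12.1108*u^5 + 3.9848*u^4 + 13.6333*u^3 + 17.4665*u^2 - 10.2494*u + 2.744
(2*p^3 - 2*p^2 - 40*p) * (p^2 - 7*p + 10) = 2*p^5 - 16*p^4 - 6*p^3 + 260*p^2 - 400*p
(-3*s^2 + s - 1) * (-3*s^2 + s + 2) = 9*s^4 - 6*s^3 - 2*s^2 + s - 2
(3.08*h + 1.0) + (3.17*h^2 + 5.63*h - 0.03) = 3.17*h^2 + 8.71*h + 0.97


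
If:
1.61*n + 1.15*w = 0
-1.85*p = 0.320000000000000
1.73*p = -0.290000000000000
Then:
No Solution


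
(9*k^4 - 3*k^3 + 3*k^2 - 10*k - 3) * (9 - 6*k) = -54*k^5 + 99*k^4 - 45*k^3 + 87*k^2 - 72*k - 27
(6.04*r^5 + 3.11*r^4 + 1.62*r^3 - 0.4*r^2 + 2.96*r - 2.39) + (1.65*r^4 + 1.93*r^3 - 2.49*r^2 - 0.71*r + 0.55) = 6.04*r^5 + 4.76*r^4 + 3.55*r^3 - 2.89*r^2 + 2.25*r - 1.84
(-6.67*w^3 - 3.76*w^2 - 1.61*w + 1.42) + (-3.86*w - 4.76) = -6.67*w^3 - 3.76*w^2 - 5.47*w - 3.34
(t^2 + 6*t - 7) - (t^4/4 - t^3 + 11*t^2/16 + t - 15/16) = -t^4/4 + t^3 + 5*t^2/16 + 5*t - 97/16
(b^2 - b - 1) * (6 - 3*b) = -3*b^3 + 9*b^2 - 3*b - 6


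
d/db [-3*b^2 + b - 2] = 1 - 6*b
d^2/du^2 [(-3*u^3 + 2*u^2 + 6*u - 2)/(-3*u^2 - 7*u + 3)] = 2*(162*u^3 - 189*u^2 + 45*u - 28)/(27*u^6 + 189*u^5 + 360*u^4 - 35*u^3 - 360*u^2 + 189*u - 27)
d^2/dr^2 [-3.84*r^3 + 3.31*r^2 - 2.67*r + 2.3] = 6.62 - 23.04*r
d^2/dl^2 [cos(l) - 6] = -cos(l)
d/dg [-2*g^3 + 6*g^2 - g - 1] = -6*g^2 + 12*g - 1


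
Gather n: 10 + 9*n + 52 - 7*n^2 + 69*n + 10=-7*n^2 + 78*n + 72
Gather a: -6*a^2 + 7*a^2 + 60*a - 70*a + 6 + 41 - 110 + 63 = a^2 - 10*a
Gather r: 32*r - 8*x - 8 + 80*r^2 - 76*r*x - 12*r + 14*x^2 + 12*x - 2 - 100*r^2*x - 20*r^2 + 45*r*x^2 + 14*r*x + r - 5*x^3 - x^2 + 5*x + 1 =r^2*(60 - 100*x) + r*(45*x^2 - 62*x + 21) - 5*x^3 + 13*x^2 + 9*x - 9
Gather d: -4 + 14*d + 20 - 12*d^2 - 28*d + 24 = -12*d^2 - 14*d + 40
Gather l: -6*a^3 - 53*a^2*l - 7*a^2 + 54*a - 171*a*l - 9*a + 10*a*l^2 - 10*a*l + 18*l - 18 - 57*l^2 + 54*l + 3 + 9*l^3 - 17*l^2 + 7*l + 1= -6*a^3 - 7*a^2 + 45*a + 9*l^3 + l^2*(10*a - 74) + l*(-53*a^2 - 181*a + 79) - 14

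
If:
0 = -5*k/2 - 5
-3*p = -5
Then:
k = -2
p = 5/3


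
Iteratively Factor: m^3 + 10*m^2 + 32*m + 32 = (m + 4)*(m^2 + 6*m + 8) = (m + 2)*(m + 4)*(m + 4)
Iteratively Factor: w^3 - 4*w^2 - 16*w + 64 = (w - 4)*(w^2 - 16) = (w - 4)^2*(w + 4)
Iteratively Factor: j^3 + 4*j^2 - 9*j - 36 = (j + 4)*(j^2 - 9) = (j - 3)*(j + 4)*(j + 3)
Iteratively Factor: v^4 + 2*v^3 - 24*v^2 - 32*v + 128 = (v + 4)*(v^3 - 2*v^2 - 16*v + 32) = (v - 2)*(v + 4)*(v^2 - 16) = (v - 2)*(v + 4)^2*(v - 4)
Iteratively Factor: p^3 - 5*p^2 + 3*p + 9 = (p - 3)*(p^2 - 2*p - 3) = (p - 3)^2*(p + 1)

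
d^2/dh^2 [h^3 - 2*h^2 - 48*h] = 6*h - 4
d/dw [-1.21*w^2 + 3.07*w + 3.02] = 3.07 - 2.42*w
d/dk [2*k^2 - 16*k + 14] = 4*k - 16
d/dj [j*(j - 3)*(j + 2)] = 3*j^2 - 2*j - 6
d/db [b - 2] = 1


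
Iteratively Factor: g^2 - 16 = (g - 4)*(g + 4)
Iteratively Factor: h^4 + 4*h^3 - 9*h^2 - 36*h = (h - 3)*(h^3 + 7*h^2 + 12*h) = h*(h - 3)*(h^2 + 7*h + 12) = h*(h - 3)*(h + 4)*(h + 3)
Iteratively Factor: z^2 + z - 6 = (z - 2)*(z + 3)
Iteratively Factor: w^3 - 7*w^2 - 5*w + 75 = (w + 3)*(w^2 - 10*w + 25) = (w - 5)*(w + 3)*(w - 5)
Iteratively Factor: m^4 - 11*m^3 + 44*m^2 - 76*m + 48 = (m - 2)*(m^3 - 9*m^2 + 26*m - 24) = (m - 2)^2*(m^2 - 7*m + 12) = (m - 4)*(m - 2)^2*(m - 3)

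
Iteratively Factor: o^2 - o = (o)*(o - 1)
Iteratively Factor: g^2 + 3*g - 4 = (g + 4)*(g - 1)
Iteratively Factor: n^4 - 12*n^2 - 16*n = (n + 2)*(n^3 - 2*n^2 - 8*n) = (n - 4)*(n + 2)*(n^2 + 2*n) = n*(n - 4)*(n + 2)*(n + 2)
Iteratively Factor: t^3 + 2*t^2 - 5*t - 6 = (t + 1)*(t^2 + t - 6) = (t - 2)*(t + 1)*(t + 3)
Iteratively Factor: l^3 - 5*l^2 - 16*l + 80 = (l - 4)*(l^2 - l - 20) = (l - 5)*(l - 4)*(l + 4)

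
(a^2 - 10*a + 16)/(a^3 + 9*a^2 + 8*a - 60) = (a - 8)/(a^2 + 11*a + 30)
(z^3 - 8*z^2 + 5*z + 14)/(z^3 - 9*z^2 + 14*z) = (z + 1)/z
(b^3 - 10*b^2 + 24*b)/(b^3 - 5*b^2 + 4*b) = (b - 6)/(b - 1)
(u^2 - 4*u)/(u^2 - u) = (u - 4)/(u - 1)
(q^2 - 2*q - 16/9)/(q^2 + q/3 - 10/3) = (9*q^2 - 18*q - 16)/(3*(3*q^2 + q - 10))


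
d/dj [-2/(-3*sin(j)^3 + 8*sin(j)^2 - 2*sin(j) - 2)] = 2*(-9*sin(j)^2 + 16*sin(j) - 2)*cos(j)/(3*sin(j)^3 - 8*sin(j)^2 + 2*sin(j) + 2)^2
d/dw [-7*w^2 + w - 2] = 1 - 14*w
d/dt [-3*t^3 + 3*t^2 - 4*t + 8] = -9*t^2 + 6*t - 4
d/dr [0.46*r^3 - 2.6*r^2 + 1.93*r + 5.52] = 1.38*r^2 - 5.2*r + 1.93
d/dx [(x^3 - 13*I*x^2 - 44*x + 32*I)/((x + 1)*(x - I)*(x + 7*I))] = (x^2*(1 + 19*I) + x*(64 + 14*I) + 116 + 224*I)/(x^4 + x^3*(2 + 14*I) + x^2*(-48 + 28*I) + x*(-98 + 14*I) - 49)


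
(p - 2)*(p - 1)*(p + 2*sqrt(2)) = p^3 - 3*p^2 + 2*sqrt(2)*p^2 - 6*sqrt(2)*p + 2*p + 4*sqrt(2)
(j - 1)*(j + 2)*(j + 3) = j^3 + 4*j^2 + j - 6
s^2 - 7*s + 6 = (s - 6)*(s - 1)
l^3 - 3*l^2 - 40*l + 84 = (l - 7)*(l - 2)*(l + 6)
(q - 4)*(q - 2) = q^2 - 6*q + 8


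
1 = 1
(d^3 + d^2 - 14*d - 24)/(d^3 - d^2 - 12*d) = (d + 2)/d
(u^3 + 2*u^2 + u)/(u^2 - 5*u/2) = 2*(u^2 + 2*u + 1)/(2*u - 5)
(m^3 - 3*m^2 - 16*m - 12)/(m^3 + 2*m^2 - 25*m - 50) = (m^2 - 5*m - 6)/(m^2 - 25)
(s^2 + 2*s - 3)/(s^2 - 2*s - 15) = (s - 1)/(s - 5)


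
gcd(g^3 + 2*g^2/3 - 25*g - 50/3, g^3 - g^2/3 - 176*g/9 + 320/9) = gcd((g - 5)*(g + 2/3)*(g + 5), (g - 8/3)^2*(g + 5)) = g + 5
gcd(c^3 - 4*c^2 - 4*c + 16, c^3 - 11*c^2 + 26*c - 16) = c - 2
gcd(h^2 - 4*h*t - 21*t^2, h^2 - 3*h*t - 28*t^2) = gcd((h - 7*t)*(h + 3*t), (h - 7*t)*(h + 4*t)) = -h + 7*t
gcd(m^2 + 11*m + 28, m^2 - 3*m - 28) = m + 4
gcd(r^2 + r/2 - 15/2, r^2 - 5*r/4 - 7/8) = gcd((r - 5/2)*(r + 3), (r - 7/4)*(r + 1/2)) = 1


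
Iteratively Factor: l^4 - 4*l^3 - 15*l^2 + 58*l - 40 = (l + 4)*(l^3 - 8*l^2 + 17*l - 10) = (l - 1)*(l + 4)*(l^2 - 7*l + 10) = (l - 2)*(l - 1)*(l + 4)*(l - 5)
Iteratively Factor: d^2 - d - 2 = (d + 1)*(d - 2)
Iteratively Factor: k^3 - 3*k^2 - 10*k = (k + 2)*(k^2 - 5*k) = k*(k + 2)*(k - 5)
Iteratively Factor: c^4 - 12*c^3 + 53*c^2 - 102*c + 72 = (c - 3)*(c^3 - 9*c^2 + 26*c - 24) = (c - 3)^2*(c^2 - 6*c + 8) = (c - 4)*(c - 3)^2*(c - 2)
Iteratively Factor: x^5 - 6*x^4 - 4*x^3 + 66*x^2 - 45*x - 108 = (x - 4)*(x^4 - 2*x^3 - 12*x^2 + 18*x + 27) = (x - 4)*(x - 3)*(x^3 + x^2 - 9*x - 9) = (x - 4)*(x - 3)^2*(x^2 + 4*x + 3) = (x - 4)*(x - 3)^2*(x + 1)*(x + 3)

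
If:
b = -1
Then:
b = -1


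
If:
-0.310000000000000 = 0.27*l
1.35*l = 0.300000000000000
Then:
No Solution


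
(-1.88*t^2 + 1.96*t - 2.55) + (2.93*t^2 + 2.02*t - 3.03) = 1.05*t^2 + 3.98*t - 5.58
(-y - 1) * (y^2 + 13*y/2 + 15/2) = -y^3 - 15*y^2/2 - 14*y - 15/2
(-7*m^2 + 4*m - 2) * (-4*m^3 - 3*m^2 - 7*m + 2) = 28*m^5 + 5*m^4 + 45*m^3 - 36*m^2 + 22*m - 4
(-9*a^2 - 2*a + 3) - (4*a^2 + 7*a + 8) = -13*a^2 - 9*a - 5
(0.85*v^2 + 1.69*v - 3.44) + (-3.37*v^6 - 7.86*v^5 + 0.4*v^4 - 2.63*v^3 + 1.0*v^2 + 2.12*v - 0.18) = -3.37*v^6 - 7.86*v^5 + 0.4*v^4 - 2.63*v^3 + 1.85*v^2 + 3.81*v - 3.62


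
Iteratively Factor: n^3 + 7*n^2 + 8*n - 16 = (n + 4)*(n^2 + 3*n - 4) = (n - 1)*(n + 4)*(n + 4)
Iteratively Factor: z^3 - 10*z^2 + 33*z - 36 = (z - 3)*(z^2 - 7*z + 12) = (z - 4)*(z - 3)*(z - 3)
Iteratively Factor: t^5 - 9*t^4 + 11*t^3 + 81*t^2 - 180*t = (t)*(t^4 - 9*t^3 + 11*t^2 + 81*t - 180) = t*(t + 3)*(t^3 - 12*t^2 + 47*t - 60) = t*(t - 5)*(t + 3)*(t^2 - 7*t + 12) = t*(t - 5)*(t - 4)*(t + 3)*(t - 3)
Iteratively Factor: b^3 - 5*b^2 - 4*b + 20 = (b - 5)*(b^2 - 4) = (b - 5)*(b + 2)*(b - 2)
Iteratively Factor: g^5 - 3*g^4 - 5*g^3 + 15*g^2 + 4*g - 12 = (g + 2)*(g^4 - 5*g^3 + 5*g^2 + 5*g - 6) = (g - 3)*(g + 2)*(g^3 - 2*g^2 - g + 2) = (g - 3)*(g - 2)*(g + 2)*(g^2 - 1) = (g - 3)*(g - 2)*(g + 1)*(g + 2)*(g - 1)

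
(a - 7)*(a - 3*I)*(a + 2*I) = a^3 - 7*a^2 - I*a^2 + 6*a + 7*I*a - 42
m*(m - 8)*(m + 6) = m^3 - 2*m^2 - 48*m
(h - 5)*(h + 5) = h^2 - 25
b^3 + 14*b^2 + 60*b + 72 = (b + 2)*(b + 6)^2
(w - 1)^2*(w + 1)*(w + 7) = w^4 + 6*w^3 - 8*w^2 - 6*w + 7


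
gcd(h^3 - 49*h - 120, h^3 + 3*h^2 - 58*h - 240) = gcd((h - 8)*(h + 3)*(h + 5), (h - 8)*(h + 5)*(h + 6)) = h^2 - 3*h - 40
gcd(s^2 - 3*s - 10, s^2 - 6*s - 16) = s + 2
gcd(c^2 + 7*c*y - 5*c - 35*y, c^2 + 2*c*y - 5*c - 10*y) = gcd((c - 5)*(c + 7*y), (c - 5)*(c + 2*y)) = c - 5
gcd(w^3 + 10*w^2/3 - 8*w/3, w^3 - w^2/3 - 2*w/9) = w^2 - 2*w/3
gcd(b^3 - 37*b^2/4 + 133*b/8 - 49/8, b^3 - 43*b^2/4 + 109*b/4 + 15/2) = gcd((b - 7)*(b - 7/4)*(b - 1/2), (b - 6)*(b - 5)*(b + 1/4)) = 1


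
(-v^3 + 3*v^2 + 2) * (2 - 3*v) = 3*v^4 - 11*v^3 + 6*v^2 - 6*v + 4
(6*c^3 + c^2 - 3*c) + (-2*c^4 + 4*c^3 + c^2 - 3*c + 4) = -2*c^4 + 10*c^3 + 2*c^2 - 6*c + 4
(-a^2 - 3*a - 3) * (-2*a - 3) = 2*a^3 + 9*a^2 + 15*a + 9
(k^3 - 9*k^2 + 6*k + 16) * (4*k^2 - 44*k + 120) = 4*k^5 - 80*k^4 + 540*k^3 - 1280*k^2 + 16*k + 1920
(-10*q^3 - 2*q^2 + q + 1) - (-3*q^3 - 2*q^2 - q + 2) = -7*q^3 + 2*q - 1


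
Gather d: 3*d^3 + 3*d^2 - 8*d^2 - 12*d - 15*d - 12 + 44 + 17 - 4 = 3*d^3 - 5*d^2 - 27*d + 45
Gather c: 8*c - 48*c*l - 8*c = -48*c*l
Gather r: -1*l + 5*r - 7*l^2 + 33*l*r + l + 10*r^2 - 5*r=-7*l^2 + 33*l*r + 10*r^2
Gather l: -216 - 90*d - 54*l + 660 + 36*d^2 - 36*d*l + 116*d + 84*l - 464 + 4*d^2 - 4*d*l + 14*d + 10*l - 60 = 40*d^2 + 40*d + l*(40 - 40*d) - 80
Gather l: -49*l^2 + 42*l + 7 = -49*l^2 + 42*l + 7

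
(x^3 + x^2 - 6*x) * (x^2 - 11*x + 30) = x^5 - 10*x^4 + 13*x^3 + 96*x^2 - 180*x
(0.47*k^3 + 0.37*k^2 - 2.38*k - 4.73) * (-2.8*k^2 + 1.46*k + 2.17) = -1.316*k^5 - 0.3498*k^4 + 8.2241*k^3 + 10.5721*k^2 - 12.0704*k - 10.2641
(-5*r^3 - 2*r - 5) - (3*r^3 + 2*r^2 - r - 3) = -8*r^3 - 2*r^2 - r - 2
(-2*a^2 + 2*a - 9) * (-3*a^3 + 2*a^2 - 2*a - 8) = 6*a^5 - 10*a^4 + 35*a^3 - 6*a^2 + 2*a + 72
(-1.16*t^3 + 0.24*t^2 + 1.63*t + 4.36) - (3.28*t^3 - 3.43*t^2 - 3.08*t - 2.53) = -4.44*t^3 + 3.67*t^2 + 4.71*t + 6.89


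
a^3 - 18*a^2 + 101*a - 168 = (a - 8)*(a - 7)*(a - 3)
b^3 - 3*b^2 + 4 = (b - 2)^2*(b + 1)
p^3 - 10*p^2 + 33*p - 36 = (p - 4)*(p - 3)^2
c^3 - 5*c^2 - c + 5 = (c - 5)*(c - 1)*(c + 1)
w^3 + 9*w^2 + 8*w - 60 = (w - 2)*(w + 5)*(w + 6)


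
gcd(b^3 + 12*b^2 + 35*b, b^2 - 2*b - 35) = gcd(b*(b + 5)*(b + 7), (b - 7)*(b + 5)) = b + 5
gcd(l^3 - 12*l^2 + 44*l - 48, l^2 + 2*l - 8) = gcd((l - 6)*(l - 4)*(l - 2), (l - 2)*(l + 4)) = l - 2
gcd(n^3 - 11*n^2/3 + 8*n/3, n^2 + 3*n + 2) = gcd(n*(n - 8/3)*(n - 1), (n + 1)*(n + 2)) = 1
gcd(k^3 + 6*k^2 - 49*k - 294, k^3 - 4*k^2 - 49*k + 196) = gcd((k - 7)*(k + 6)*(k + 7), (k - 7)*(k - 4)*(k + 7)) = k^2 - 49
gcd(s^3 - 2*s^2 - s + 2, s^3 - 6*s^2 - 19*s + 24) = s - 1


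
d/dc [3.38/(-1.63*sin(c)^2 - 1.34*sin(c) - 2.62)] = (11.0188*sin(c) + 4.5292)*cos(c)/(1.63*sin(c)^2 + 1.34*sin(c) + 2.62)^2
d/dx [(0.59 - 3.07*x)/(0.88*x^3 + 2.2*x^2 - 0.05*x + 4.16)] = (5.4032*x^3 + 5.1964*x^2 - 2.596*x - 12.7417)/(0.7744*x^6 + 3.872*x^5 + 4.752*x^4 + 7.1016*x^3 + 18.3065*x^2 - 0.416*x + 17.3056)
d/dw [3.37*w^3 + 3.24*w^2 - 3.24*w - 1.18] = 10.11*w^2 + 6.48*w - 3.24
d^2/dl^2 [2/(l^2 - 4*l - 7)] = 4*(l^2 - 4*l - 4*(l - 2)^2 - 7)/(-l^2 + 4*l + 7)^3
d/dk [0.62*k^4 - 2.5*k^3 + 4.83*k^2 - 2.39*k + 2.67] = 2.48*k^3 - 7.5*k^2 + 9.66*k - 2.39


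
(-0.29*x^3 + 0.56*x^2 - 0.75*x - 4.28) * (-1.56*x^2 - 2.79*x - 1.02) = 0.4524*x^5 - 0.0645000000000002*x^4 - 0.0966000000000002*x^3 + 8.1981*x^2 + 12.7062*x + 4.3656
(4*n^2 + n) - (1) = 4*n^2 + n - 1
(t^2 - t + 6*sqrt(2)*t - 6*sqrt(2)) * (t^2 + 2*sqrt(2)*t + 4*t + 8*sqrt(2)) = t^4 + 3*t^3 + 8*sqrt(2)*t^3 + 20*t^2 + 24*sqrt(2)*t^2 - 32*sqrt(2)*t + 72*t - 96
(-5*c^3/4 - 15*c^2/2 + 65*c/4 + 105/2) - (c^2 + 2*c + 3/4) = -5*c^3/4 - 17*c^2/2 + 57*c/4 + 207/4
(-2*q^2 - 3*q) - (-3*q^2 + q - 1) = q^2 - 4*q + 1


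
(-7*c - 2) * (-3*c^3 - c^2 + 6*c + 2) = 21*c^4 + 13*c^3 - 40*c^2 - 26*c - 4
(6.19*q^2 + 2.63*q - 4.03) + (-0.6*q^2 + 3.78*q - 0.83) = 5.59*q^2 + 6.41*q - 4.86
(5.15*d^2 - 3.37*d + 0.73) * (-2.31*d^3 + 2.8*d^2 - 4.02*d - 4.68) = -11.8965*d^5 + 22.2047*d^4 - 31.8253*d^3 - 8.5106*d^2 + 12.837*d - 3.4164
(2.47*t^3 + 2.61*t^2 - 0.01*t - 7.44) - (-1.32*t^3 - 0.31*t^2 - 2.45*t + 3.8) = 3.79*t^3 + 2.92*t^2 + 2.44*t - 11.24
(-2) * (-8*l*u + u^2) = 16*l*u - 2*u^2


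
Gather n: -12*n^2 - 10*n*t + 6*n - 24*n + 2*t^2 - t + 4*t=-12*n^2 + n*(-10*t - 18) + 2*t^2 + 3*t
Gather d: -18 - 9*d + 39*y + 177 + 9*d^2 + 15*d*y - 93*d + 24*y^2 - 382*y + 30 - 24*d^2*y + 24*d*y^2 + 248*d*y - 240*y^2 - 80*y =d^2*(9 - 24*y) + d*(24*y^2 + 263*y - 102) - 216*y^2 - 423*y + 189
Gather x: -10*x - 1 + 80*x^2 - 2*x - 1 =80*x^2 - 12*x - 2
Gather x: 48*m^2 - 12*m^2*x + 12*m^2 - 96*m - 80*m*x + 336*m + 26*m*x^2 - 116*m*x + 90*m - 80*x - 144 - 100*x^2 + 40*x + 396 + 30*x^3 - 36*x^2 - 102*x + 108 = 60*m^2 + 330*m + 30*x^3 + x^2*(26*m - 136) + x*(-12*m^2 - 196*m - 142) + 360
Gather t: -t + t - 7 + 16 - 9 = 0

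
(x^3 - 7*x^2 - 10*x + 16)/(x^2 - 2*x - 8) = (x^2 - 9*x + 8)/(x - 4)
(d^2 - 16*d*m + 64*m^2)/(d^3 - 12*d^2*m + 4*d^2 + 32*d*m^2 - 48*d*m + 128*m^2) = (d - 8*m)/(d^2 - 4*d*m + 4*d - 16*m)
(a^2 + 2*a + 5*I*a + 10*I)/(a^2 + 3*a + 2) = (a + 5*I)/(a + 1)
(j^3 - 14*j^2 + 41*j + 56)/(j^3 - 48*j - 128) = (j^2 - 6*j - 7)/(j^2 + 8*j + 16)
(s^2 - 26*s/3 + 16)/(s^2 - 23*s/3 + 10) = (3*s - 8)/(3*s - 5)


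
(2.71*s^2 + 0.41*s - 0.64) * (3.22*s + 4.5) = 8.7262*s^3 + 13.5152*s^2 - 0.2158*s - 2.88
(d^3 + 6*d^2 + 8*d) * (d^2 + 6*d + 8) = d^5 + 12*d^4 + 52*d^3 + 96*d^2 + 64*d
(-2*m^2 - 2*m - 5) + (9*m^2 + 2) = 7*m^2 - 2*m - 3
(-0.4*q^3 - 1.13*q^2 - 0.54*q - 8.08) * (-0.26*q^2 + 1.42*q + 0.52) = 0.104*q^5 - 0.2742*q^4 - 1.6722*q^3 + 0.7464*q^2 - 11.7544*q - 4.2016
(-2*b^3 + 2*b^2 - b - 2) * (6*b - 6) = -12*b^4 + 24*b^3 - 18*b^2 - 6*b + 12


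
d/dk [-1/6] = 0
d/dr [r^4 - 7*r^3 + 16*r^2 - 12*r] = 4*r^3 - 21*r^2 + 32*r - 12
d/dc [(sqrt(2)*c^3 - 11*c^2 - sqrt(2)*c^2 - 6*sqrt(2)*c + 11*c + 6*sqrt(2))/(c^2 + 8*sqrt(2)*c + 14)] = (sqrt(2)*c^4 + 32*c^3 - 40*sqrt(2)*c^2 - 27*c^2 - 308*c - 40*sqrt(2)*c - 84*sqrt(2) + 58)/(c^4 + 16*sqrt(2)*c^3 + 156*c^2 + 224*sqrt(2)*c + 196)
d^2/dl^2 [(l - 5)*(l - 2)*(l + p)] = 6*l + 2*p - 14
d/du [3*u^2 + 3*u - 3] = 6*u + 3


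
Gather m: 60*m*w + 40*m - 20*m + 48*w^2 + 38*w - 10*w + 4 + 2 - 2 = m*(60*w + 20) + 48*w^2 + 28*w + 4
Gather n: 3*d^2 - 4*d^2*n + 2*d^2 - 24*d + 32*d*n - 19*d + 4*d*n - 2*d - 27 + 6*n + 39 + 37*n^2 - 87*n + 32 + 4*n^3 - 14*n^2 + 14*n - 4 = 5*d^2 - 45*d + 4*n^3 + 23*n^2 + n*(-4*d^2 + 36*d - 67) + 40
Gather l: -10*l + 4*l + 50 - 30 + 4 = 24 - 6*l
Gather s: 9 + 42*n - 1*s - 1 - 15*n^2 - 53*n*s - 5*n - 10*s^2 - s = -15*n^2 + 37*n - 10*s^2 + s*(-53*n - 2) + 8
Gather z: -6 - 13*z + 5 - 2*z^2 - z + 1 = -2*z^2 - 14*z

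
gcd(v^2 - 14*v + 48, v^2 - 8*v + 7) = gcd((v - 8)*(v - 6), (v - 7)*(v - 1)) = 1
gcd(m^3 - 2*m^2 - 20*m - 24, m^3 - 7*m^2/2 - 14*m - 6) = m^2 - 4*m - 12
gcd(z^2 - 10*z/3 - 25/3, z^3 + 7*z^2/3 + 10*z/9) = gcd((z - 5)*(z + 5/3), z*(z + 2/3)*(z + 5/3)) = z + 5/3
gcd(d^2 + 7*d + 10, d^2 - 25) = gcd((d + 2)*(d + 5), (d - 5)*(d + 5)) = d + 5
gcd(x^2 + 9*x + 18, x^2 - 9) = x + 3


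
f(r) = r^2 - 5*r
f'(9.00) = 13.00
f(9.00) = 36.00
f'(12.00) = 19.00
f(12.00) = 84.00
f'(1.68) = -1.64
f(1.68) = -5.58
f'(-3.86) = -12.72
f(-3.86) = 34.20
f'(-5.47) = -15.94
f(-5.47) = 57.27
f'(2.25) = -0.50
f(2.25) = -6.19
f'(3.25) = 1.50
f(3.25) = -5.69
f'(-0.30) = -5.60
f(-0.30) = 1.59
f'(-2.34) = -9.68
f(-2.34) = 17.18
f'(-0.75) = -6.50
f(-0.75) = 4.31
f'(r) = 2*r - 5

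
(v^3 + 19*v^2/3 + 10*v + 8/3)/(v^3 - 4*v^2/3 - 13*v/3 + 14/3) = (3*v^2 + 13*v + 4)/(3*v^2 - 10*v + 7)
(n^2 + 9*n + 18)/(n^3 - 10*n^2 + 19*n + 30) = (n^2 + 9*n + 18)/(n^3 - 10*n^2 + 19*n + 30)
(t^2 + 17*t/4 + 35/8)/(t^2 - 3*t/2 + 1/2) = (8*t^2 + 34*t + 35)/(4*(2*t^2 - 3*t + 1))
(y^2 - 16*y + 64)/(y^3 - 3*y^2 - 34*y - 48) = (y - 8)/(y^2 + 5*y + 6)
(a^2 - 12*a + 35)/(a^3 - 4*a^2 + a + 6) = (a^2 - 12*a + 35)/(a^3 - 4*a^2 + a + 6)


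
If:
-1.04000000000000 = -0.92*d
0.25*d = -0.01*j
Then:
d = 1.13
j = -28.26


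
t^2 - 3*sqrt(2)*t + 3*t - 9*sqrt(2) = (t + 3)*(t - 3*sqrt(2))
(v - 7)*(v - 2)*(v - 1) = v^3 - 10*v^2 + 23*v - 14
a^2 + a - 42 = (a - 6)*(a + 7)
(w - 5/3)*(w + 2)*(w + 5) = w^3 + 16*w^2/3 - 5*w/3 - 50/3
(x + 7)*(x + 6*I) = x^2 + 7*x + 6*I*x + 42*I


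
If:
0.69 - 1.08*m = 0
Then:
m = 0.64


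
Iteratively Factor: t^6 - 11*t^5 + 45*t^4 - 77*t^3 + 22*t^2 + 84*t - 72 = (t - 3)*(t^5 - 8*t^4 + 21*t^3 - 14*t^2 - 20*t + 24) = (t - 3)*(t - 2)*(t^4 - 6*t^3 + 9*t^2 + 4*t - 12) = (t - 3)*(t - 2)^2*(t^3 - 4*t^2 + t + 6) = (t - 3)*(t - 2)^2*(t + 1)*(t^2 - 5*t + 6) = (t - 3)*(t - 2)^3*(t + 1)*(t - 3)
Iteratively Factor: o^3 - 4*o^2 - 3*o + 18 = (o - 3)*(o^2 - o - 6) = (o - 3)^2*(o + 2)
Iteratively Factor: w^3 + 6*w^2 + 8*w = (w)*(w^2 + 6*w + 8) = w*(w + 2)*(w + 4)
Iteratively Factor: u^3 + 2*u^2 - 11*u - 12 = (u + 1)*(u^2 + u - 12) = (u + 1)*(u + 4)*(u - 3)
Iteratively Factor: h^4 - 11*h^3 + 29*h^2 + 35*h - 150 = (h - 5)*(h^3 - 6*h^2 - h + 30) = (h - 5)*(h - 3)*(h^2 - 3*h - 10) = (h - 5)^2*(h - 3)*(h + 2)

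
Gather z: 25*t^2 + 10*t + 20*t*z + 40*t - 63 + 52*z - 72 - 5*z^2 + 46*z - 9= 25*t^2 + 50*t - 5*z^2 + z*(20*t + 98) - 144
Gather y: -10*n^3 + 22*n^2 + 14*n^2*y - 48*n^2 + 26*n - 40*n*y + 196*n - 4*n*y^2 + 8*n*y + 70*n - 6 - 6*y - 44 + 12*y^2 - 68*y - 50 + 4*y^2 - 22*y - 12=-10*n^3 - 26*n^2 + 292*n + y^2*(16 - 4*n) + y*(14*n^2 - 32*n - 96) - 112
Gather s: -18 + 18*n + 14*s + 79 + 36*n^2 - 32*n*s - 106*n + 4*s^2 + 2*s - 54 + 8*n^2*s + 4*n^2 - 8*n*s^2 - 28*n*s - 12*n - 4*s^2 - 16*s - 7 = 40*n^2 - 8*n*s^2 - 100*n + s*(8*n^2 - 60*n)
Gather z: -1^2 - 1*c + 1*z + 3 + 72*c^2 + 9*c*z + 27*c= 72*c^2 + 26*c + z*(9*c + 1) + 2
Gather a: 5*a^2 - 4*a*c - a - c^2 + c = 5*a^2 + a*(-4*c - 1) - c^2 + c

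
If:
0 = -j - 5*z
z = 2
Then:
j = -10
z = 2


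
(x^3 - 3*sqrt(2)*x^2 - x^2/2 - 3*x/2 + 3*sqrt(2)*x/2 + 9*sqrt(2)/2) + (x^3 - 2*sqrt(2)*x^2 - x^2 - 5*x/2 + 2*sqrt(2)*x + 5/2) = 2*x^3 - 5*sqrt(2)*x^2 - 3*x^2/2 - 4*x + 7*sqrt(2)*x/2 + 5/2 + 9*sqrt(2)/2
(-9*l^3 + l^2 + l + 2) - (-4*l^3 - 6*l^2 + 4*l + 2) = -5*l^3 + 7*l^2 - 3*l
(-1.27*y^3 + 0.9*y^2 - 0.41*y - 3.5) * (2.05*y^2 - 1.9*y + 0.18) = -2.6035*y^5 + 4.258*y^4 - 2.7791*y^3 - 6.234*y^2 + 6.5762*y - 0.63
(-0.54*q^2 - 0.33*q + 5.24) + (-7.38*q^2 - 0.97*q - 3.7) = -7.92*q^2 - 1.3*q + 1.54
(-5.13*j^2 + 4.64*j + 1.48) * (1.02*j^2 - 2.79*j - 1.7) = -5.2326*j^4 + 19.0455*j^3 - 2.715*j^2 - 12.0172*j - 2.516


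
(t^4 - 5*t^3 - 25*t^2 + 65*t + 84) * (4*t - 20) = 4*t^5 - 40*t^4 + 760*t^2 - 964*t - 1680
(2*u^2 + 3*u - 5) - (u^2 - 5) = u^2 + 3*u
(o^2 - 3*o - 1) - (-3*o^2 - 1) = 4*o^2 - 3*o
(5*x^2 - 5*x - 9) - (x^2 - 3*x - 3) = 4*x^2 - 2*x - 6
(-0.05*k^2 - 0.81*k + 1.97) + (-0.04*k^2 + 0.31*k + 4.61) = -0.09*k^2 - 0.5*k + 6.58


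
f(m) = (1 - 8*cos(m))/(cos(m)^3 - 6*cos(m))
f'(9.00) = 0.16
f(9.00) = 1.76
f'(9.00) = 0.16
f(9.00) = 1.76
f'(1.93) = -1.08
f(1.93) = 1.85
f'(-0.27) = 0.20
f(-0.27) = 1.37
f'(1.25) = -1.70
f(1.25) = 0.82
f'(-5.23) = -0.77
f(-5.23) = 1.04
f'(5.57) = 0.44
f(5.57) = 1.23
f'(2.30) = 0.00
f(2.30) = 1.71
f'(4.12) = 0.19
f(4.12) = 1.72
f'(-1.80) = 3.02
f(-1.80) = 2.08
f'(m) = (1 - 8*cos(m))*(3*sin(m)*cos(m)^2 - 6*sin(m))/(cos(m)^3 - 6*cos(m))^2 + 8*sin(m)/(cos(m)^3 - 6*cos(m)) = (-16*cos(m)^3 + 3*cos(m)^2 - 6)*sin(m)/((sin(m)^2 + 5)^2*cos(m)^2)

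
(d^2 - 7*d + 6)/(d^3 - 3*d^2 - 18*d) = (d - 1)/(d*(d + 3))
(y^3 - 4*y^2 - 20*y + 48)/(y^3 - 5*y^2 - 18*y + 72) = (y - 2)/(y - 3)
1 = 1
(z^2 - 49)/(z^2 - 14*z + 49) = (z + 7)/(z - 7)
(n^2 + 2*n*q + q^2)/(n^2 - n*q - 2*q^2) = (-n - q)/(-n + 2*q)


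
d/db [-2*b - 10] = -2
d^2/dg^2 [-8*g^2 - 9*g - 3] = -16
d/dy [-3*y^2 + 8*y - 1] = 8 - 6*y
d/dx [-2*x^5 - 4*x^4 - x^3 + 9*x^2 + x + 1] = -10*x^4 - 16*x^3 - 3*x^2 + 18*x + 1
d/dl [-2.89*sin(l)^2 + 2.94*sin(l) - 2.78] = (2.94 - 5.78*sin(l))*cos(l)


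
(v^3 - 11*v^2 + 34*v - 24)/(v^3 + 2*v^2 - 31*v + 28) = (v - 6)/(v + 7)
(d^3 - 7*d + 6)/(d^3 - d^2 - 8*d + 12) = (d - 1)/(d - 2)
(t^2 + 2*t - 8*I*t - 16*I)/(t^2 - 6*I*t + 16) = (t + 2)/(t + 2*I)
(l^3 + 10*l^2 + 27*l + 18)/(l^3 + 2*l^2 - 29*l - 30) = (l + 3)/(l - 5)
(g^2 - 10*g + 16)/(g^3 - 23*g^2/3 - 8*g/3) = 3*(g - 2)/(g*(3*g + 1))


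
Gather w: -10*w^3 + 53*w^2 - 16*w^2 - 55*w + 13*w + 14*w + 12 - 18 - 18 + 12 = -10*w^3 + 37*w^2 - 28*w - 12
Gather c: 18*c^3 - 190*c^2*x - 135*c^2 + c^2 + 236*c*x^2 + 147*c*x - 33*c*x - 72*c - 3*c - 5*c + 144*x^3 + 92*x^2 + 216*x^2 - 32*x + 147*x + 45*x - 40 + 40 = 18*c^3 + c^2*(-190*x - 134) + c*(236*x^2 + 114*x - 80) + 144*x^3 + 308*x^2 + 160*x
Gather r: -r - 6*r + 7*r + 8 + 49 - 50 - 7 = 0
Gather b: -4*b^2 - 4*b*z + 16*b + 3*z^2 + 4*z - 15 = -4*b^2 + b*(16 - 4*z) + 3*z^2 + 4*z - 15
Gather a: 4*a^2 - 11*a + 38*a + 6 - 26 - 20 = 4*a^2 + 27*a - 40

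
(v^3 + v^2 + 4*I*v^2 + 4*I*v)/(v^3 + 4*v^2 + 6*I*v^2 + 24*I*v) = (v^2 + v*(1 + 4*I) + 4*I)/(v^2 + v*(4 + 6*I) + 24*I)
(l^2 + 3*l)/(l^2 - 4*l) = (l + 3)/(l - 4)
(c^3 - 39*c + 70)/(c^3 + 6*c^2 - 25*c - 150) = (c^2 + 5*c - 14)/(c^2 + 11*c + 30)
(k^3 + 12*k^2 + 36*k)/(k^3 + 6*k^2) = (k + 6)/k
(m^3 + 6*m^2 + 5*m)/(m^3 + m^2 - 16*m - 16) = m*(m + 5)/(m^2 - 16)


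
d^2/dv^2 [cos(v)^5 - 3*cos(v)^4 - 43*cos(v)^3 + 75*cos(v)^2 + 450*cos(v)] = -25*cos(v)^5 + 48*cos(v)^4 + 407*cos(v)^3 - 336*cos(v)^2 - 708*cos(v) + 150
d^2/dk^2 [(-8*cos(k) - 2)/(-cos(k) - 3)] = 22*(cos(k)^2 - 3*cos(k) - 2)/(cos(k) + 3)^3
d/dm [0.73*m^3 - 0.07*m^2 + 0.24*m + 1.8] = 2.19*m^2 - 0.14*m + 0.24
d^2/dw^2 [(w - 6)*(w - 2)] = 2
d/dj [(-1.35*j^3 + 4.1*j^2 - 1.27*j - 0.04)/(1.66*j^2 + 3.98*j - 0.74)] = (-2.241*j^4 - 10.746*j^3 + 21.4232*j^2 - 5.9352*j + 1.099)/(2.7556*j^4 + 13.2136*j^3 + 13.3836*j^2 - 5.8904*j + 0.5476)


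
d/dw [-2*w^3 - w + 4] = -6*w^2 - 1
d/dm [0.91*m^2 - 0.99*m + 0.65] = 1.82*m - 0.99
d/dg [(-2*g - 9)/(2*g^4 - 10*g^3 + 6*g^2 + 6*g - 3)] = 2*(6*g^4 + 16*g^3 - 129*g^2 + 54*g + 30)/(4*g^8 - 40*g^7 + 124*g^6 - 96*g^5 - 96*g^4 + 132*g^3 - 36*g + 9)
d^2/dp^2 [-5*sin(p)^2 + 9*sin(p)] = -9*sin(p) - 10*cos(2*p)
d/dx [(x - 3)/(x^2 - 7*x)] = (-x^2 + 6*x - 21)/(x^2*(x^2 - 14*x + 49))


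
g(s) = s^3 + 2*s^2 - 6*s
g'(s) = 3*s^2 + 4*s - 6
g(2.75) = 19.42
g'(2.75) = 27.69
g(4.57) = 109.79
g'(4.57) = 74.93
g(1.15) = -2.73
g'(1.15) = 2.57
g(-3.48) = 2.96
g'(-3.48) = 16.41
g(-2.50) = 11.88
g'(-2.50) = 2.75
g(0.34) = -1.77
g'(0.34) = -4.29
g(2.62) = 15.99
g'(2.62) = 25.07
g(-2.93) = 9.60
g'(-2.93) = 8.03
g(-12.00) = -1368.00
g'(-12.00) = 378.00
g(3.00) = 27.00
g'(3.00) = 33.00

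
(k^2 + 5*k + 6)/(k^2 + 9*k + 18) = (k + 2)/(k + 6)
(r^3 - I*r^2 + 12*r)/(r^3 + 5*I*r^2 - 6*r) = (r - 4*I)/(r + 2*I)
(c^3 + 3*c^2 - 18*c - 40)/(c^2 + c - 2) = (c^2 + c - 20)/(c - 1)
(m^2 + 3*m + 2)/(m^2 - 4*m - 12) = (m + 1)/(m - 6)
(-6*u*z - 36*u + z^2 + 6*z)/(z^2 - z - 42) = (-6*u + z)/(z - 7)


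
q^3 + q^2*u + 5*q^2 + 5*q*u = q*(q + 5)*(q + u)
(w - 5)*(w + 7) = w^2 + 2*w - 35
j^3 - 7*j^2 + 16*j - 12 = (j - 3)*(j - 2)^2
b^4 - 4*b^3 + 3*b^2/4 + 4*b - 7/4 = (b - 7/2)*(b - 1)*(b - 1/2)*(b + 1)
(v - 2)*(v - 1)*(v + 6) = v^3 + 3*v^2 - 16*v + 12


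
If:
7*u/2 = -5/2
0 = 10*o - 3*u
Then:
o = -3/14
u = -5/7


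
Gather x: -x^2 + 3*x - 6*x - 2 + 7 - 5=-x^2 - 3*x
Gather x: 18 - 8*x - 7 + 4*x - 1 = 10 - 4*x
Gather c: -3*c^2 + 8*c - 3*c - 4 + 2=-3*c^2 + 5*c - 2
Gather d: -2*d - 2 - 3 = -2*d - 5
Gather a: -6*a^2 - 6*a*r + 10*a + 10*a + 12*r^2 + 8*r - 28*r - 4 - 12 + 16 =-6*a^2 + a*(20 - 6*r) + 12*r^2 - 20*r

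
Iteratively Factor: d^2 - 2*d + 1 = (d - 1)*(d - 1)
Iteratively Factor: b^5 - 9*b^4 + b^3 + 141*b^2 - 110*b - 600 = (b + 3)*(b^4 - 12*b^3 + 37*b^2 + 30*b - 200) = (b + 2)*(b + 3)*(b^3 - 14*b^2 + 65*b - 100) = (b - 5)*(b + 2)*(b + 3)*(b^2 - 9*b + 20) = (b - 5)*(b - 4)*(b + 2)*(b + 3)*(b - 5)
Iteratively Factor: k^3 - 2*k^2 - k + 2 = (k - 1)*(k^2 - k - 2) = (k - 2)*(k - 1)*(k + 1)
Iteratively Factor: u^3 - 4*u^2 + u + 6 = (u + 1)*(u^2 - 5*u + 6) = (u - 2)*(u + 1)*(u - 3)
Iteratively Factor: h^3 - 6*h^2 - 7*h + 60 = (h - 4)*(h^2 - 2*h - 15) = (h - 4)*(h + 3)*(h - 5)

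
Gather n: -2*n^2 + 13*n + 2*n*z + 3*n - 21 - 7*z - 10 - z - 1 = -2*n^2 + n*(2*z + 16) - 8*z - 32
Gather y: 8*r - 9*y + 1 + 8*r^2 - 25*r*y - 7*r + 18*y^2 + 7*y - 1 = 8*r^2 + r + 18*y^2 + y*(-25*r - 2)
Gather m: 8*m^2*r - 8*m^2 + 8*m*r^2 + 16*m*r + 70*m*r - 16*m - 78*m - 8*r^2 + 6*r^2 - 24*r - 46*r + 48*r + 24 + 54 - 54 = m^2*(8*r - 8) + m*(8*r^2 + 86*r - 94) - 2*r^2 - 22*r + 24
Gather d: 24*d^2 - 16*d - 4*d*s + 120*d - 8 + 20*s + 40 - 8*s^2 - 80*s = 24*d^2 + d*(104 - 4*s) - 8*s^2 - 60*s + 32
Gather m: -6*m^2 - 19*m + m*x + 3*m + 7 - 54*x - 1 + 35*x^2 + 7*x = -6*m^2 + m*(x - 16) + 35*x^2 - 47*x + 6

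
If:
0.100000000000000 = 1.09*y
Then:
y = 0.09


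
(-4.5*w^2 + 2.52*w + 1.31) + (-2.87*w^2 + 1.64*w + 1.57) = -7.37*w^2 + 4.16*w + 2.88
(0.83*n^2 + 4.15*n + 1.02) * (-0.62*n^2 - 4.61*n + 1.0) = -0.5146*n^4 - 6.3993*n^3 - 18.9339*n^2 - 0.5522*n + 1.02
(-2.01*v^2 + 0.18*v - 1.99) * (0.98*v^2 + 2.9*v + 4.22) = -1.9698*v^4 - 5.6526*v^3 - 9.9104*v^2 - 5.0114*v - 8.3978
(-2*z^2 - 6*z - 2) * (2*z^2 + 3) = -4*z^4 - 12*z^3 - 10*z^2 - 18*z - 6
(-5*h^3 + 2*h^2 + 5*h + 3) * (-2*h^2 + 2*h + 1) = 10*h^5 - 14*h^4 - 11*h^3 + 6*h^2 + 11*h + 3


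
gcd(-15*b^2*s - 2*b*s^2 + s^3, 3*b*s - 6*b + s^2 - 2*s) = 3*b + s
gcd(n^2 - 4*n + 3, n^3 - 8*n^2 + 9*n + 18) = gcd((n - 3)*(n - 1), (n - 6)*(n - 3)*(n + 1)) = n - 3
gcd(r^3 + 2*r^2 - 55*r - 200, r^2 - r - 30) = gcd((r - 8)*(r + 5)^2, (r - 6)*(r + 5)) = r + 5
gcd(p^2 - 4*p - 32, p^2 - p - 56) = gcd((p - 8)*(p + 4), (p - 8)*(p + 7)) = p - 8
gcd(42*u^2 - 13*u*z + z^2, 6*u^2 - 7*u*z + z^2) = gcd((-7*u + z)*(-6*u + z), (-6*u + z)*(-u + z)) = -6*u + z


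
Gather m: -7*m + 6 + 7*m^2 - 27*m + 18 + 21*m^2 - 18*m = 28*m^2 - 52*m + 24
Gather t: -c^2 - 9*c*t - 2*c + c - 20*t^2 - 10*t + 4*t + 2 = -c^2 - c - 20*t^2 + t*(-9*c - 6) + 2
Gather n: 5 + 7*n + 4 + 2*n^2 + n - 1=2*n^2 + 8*n + 8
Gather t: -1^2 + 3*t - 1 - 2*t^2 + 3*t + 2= -2*t^2 + 6*t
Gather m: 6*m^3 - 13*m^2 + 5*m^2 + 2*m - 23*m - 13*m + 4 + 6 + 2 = 6*m^3 - 8*m^2 - 34*m + 12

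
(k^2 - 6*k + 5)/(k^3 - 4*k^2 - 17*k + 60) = (k - 1)/(k^2 + k - 12)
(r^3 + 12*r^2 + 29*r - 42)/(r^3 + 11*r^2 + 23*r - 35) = (r + 6)/(r + 5)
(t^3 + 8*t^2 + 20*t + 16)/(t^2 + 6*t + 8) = t + 2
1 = 1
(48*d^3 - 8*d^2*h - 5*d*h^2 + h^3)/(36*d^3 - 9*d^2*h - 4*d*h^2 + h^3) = (4*d - h)/(3*d - h)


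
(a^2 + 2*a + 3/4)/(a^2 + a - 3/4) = (2*a + 1)/(2*a - 1)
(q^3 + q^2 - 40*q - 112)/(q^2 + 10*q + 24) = (q^2 - 3*q - 28)/(q + 6)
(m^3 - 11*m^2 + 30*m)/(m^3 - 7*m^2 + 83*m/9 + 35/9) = 9*m*(m - 6)/(9*m^2 - 18*m - 7)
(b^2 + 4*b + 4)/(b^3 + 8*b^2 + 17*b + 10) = (b + 2)/(b^2 + 6*b + 5)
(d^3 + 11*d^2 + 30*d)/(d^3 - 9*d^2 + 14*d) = (d^2 + 11*d + 30)/(d^2 - 9*d + 14)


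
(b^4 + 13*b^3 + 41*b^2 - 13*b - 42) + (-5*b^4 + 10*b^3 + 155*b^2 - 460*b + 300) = -4*b^4 + 23*b^3 + 196*b^2 - 473*b + 258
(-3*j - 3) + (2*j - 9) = -j - 12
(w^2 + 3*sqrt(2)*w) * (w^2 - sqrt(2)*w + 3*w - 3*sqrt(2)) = w^4 + 2*sqrt(2)*w^3 + 3*w^3 - 6*w^2 + 6*sqrt(2)*w^2 - 18*w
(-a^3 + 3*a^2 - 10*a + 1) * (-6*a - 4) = 6*a^4 - 14*a^3 + 48*a^2 + 34*a - 4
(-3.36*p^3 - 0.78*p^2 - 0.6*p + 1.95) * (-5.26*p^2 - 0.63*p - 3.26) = 17.6736*p^5 + 6.2196*p^4 + 14.601*p^3 - 7.3362*p^2 + 0.7275*p - 6.357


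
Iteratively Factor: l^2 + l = (l)*(l + 1)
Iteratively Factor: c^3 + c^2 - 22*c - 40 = (c - 5)*(c^2 + 6*c + 8) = (c - 5)*(c + 4)*(c + 2)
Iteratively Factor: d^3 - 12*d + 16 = (d + 4)*(d^2 - 4*d + 4) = (d - 2)*(d + 4)*(d - 2)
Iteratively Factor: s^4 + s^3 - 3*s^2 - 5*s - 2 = (s - 2)*(s^3 + 3*s^2 + 3*s + 1) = (s - 2)*(s + 1)*(s^2 + 2*s + 1) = (s - 2)*(s + 1)^2*(s + 1)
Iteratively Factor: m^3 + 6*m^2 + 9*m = (m)*(m^2 + 6*m + 9) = m*(m + 3)*(m + 3)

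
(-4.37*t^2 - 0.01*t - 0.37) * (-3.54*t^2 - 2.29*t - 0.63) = 15.4698*t^4 + 10.0427*t^3 + 4.0858*t^2 + 0.8536*t + 0.2331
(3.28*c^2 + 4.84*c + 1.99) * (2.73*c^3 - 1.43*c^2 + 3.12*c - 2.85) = 8.9544*c^5 + 8.5228*c^4 + 8.7451*c^3 + 2.9071*c^2 - 7.5852*c - 5.6715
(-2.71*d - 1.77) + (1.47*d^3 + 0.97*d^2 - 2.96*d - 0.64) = 1.47*d^3 + 0.97*d^2 - 5.67*d - 2.41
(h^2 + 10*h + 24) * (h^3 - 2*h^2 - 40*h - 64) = h^5 + 8*h^4 - 36*h^3 - 512*h^2 - 1600*h - 1536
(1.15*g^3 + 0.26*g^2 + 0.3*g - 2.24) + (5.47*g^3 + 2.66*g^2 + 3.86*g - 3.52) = 6.62*g^3 + 2.92*g^2 + 4.16*g - 5.76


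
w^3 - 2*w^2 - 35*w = w*(w - 7)*(w + 5)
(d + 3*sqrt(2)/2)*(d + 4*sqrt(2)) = d^2 + 11*sqrt(2)*d/2 + 12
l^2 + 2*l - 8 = (l - 2)*(l + 4)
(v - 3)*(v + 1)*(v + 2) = v^3 - 7*v - 6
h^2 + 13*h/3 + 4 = (h + 4/3)*(h + 3)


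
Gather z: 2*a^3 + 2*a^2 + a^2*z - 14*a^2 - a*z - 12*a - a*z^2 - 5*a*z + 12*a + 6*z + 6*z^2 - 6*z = 2*a^3 - 12*a^2 + z^2*(6 - a) + z*(a^2 - 6*a)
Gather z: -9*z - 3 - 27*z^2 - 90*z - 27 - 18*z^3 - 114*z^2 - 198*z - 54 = -18*z^3 - 141*z^2 - 297*z - 84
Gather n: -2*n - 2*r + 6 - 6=-2*n - 2*r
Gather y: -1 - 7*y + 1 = -7*y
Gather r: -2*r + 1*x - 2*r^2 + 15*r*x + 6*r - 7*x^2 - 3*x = -2*r^2 + r*(15*x + 4) - 7*x^2 - 2*x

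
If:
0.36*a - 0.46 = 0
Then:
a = 1.28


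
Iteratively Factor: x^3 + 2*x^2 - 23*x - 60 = (x + 3)*(x^2 - x - 20) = (x + 3)*(x + 4)*(x - 5)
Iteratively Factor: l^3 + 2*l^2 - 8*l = (l + 4)*(l^2 - 2*l) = l*(l + 4)*(l - 2)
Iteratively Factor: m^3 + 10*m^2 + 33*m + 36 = (m + 3)*(m^2 + 7*m + 12) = (m + 3)*(m + 4)*(m + 3)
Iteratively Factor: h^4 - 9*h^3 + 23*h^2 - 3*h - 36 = (h - 3)*(h^3 - 6*h^2 + 5*h + 12) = (h - 3)^2*(h^2 - 3*h - 4) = (h - 3)^2*(h + 1)*(h - 4)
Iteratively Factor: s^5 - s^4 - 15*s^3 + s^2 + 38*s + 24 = (s - 4)*(s^4 + 3*s^3 - 3*s^2 - 11*s - 6) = (s - 4)*(s + 1)*(s^3 + 2*s^2 - 5*s - 6) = (s - 4)*(s + 1)^2*(s^2 + s - 6) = (s - 4)*(s + 1)^2*(s + 3)*(s - 2)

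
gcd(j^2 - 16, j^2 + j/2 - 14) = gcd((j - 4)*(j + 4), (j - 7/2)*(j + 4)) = j + 4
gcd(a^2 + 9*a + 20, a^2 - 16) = a + 4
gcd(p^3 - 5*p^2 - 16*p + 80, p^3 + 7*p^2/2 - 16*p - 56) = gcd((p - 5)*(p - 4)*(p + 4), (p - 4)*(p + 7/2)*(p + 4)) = p^2 - 16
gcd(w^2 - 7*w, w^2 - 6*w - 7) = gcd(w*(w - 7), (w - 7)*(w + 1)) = w - 7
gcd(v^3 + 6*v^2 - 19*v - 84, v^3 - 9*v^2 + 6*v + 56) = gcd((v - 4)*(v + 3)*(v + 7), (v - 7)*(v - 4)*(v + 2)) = v - 4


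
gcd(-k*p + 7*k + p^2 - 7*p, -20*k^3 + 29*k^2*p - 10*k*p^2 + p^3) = -k + p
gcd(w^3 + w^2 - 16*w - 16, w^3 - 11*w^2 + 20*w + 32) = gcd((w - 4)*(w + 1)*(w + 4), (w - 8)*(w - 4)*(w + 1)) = w^2 - 3*w - 4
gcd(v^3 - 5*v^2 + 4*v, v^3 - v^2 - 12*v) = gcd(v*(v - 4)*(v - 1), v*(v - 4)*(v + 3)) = v^2 - 4*v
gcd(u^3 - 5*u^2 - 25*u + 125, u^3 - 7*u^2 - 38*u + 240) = u - 5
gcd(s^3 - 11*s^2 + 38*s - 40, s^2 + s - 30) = s - 5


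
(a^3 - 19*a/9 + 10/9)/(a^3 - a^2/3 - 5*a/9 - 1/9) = (9*a^2 + 9*a - 10)/(9*a^2 + 6*a + 1)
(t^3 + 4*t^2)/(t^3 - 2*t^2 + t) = t*(t + 4)/(t^2 - 2*t + 1)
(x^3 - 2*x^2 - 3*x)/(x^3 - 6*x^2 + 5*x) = (x^2 - 2*x - 3)/(x^2 - 6*x + 5)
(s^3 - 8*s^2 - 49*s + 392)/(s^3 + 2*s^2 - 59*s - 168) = (s - 7)/(s + 3)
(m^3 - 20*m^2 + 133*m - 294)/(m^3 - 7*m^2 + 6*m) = (m^2 - 14*m + 49)/(m*(m - 1))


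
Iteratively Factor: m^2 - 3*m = (m - 3)*(m)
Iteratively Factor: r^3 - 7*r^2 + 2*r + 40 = (r - 4)*(r^2 - 3*r - 10) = (r - 5)*(r - 4)*(r + 2)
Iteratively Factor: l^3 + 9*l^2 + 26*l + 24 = (l + 3)*(l^2 + 6*l + 8) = (l + 2)*(l + 3)*(l + 4)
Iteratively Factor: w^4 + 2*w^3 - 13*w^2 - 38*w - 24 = (w + 3)*(w^3 - w^2 - 10*w - 8) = (w - 4)*(w + 3)*(w^2 + 3*w + 2) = (w - 4)*(w + 1)*(w + 3)*(w + 2)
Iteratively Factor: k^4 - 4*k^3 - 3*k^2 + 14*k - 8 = (k - 4)*(k^3 - 3*k + 2) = (k - 4)*(k - 1)*(k^2 + k - 2) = (k - 4)*(k - 1)*(k + 2)*(k - 1)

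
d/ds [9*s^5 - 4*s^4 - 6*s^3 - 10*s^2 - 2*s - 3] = 45*s^4 - 16*s^3 - 18*s^2 - 20*s - 2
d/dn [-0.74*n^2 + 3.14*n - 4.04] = 3.14 - 1.48*n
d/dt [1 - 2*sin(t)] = -2*cos(t)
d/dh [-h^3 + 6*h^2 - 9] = 3*h*(4 - h)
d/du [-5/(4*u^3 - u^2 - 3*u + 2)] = 5*(12*u^2 - 2*u - 3)/(4*u^3 - u^2 - 3*u + 2)^2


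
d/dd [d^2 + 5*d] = 2*d + 5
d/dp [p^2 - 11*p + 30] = 2*p - 11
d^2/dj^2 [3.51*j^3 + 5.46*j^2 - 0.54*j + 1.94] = 21.06*j + 10.92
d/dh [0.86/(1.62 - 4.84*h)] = 4.1624/(4.84*h - 1.62)^2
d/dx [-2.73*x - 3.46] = -2.73000000000000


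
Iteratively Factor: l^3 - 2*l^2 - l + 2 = (l + 1)*(l^2 - 3*l + 2) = (l - 1)*(l + 1)*(l - 2)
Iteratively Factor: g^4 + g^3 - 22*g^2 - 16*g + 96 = (g + 4)*(g^3 - 3*g^2 - 10*g + 24) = (g - 2)*(g + 4)*(g^2 - g - 12) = (g - 2)*(g + 3)*(g + 4)*(g - 4)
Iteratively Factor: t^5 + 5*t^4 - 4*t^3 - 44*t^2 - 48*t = (t + 2)*(t^4 + 3*t^3 - 10*t^2 - 24*t) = (t + 2)^2*(t^3 + t^2 - 12*t) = (t + 2)^2*(t + 4)*(t^2 - 3*t) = (t - 3)*(t + 2)^2*(t + 4)*(t)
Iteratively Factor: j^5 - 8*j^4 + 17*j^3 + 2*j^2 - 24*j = (j)*(j^4 - 8*j^3 + 17*j^2 + 2*j - 24) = j*(j - 4)*(j^3 - 4*j^2 + j + 6) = j*(j - 4)*(j + 1)*(j^2 - 5*j + 6) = j*(j - 4)*(j - 2)*(j + 1)*(j - 3)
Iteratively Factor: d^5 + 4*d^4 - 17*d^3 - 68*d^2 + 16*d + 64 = (d + 4)*(d^4 - 17*d^2 + 16) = (d - 1)*(d + 4)*(d^3 + d^2 - 16*d - 16) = (d - 4)*(d - 1)*(d + 4)*(d^2 + 5*d + 4) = (d - 4)*(d - 1)*(d + 4)^2*(d + 1)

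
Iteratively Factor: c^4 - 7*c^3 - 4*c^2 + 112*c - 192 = (c - 3)*(c^3 - 4*c^2 - 16*c + 64) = (c - 3)*(c + 4)*(c^2 - 8*c + 16) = (c - 4)*(c - 3)*(c + 4)*(c - 4)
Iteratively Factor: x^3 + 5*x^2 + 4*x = (x)*(x^2 + 5*x + 4) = x*(x + 4)*(x + 1)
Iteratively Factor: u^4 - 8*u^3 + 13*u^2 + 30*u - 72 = (u - 3)*(u^3 - 5*u^2 - 2*u + 24) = (u - 3)^2*(u^2 - 2*u - 8) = (u - 3)^2*(u + 2)*(u - 4)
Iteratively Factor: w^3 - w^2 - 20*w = (w + 4)*(w^2 - 5*w) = (w - 5)*(w + 4)*(w)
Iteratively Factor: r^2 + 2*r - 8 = (r - 2)*(r + 4)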